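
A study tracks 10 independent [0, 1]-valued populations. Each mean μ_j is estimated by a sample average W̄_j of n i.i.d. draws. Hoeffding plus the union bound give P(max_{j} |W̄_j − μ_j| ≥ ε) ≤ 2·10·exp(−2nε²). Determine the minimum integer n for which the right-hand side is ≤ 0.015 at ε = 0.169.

Need 2·10·exp(−2nε²) ≤ 0.015, i.e. exp(−2nε²) ≤ 0.015/20.
So 2nε² ≥ ln(20/0.015) = 7.195437.
Hence n ≥ 7.195437/(2·0.169²) = 125.966.
The smallest integer n is 126.

126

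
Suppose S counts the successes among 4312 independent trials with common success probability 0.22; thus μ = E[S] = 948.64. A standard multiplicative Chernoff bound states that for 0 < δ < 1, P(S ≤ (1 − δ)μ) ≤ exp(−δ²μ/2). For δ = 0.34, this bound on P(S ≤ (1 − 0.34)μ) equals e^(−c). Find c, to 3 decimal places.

c = δ²μ/2 = 0.34²·948.64/2 = 54.8314.

54.831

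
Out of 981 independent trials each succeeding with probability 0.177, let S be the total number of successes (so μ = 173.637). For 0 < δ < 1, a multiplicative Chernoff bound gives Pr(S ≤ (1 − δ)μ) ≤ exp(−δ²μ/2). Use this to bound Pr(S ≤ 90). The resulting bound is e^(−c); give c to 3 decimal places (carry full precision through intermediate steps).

20.143

Write 90 = (1 − δ)μ, so δ = 1 − 90/173.637 = 0.4816773…
Then the exponent is δ²μ/2 = (μ − 90)²/(2μ) = 20.143022.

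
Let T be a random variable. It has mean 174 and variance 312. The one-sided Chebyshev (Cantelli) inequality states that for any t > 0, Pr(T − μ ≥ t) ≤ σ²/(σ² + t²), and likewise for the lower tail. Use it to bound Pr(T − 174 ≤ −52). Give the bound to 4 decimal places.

Here σ² = 312 and t = 52, so σ² + t² = 3016.
Cantelli's bound: 312/3016 = 0.1034.

0.1034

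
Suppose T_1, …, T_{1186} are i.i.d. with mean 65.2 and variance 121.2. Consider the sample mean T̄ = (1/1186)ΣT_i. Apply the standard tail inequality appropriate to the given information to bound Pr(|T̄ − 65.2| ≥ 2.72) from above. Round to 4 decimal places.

With mean and variance of each term known, Chebyshev's inequality bounds the deviation of the sum (or sample mean).
Var(T̄) = Var(T_i)/n = 121.2/1186 = 0.10219.
Chebyshev: Pr(|T̄ − 65.2| ≥ 2.72) ≤ Var(T̄)/(2.72)² = 121.2/(1186·2.72²) = 0.0138.

0.0138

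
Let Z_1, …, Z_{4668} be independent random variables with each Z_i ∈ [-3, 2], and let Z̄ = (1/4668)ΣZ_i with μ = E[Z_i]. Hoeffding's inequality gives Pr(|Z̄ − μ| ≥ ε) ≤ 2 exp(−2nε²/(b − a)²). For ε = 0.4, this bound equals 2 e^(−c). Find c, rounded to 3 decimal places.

c = 2nε²/(b − a)² = 2·4668·0.4² / 5² = 59.7504.

59.750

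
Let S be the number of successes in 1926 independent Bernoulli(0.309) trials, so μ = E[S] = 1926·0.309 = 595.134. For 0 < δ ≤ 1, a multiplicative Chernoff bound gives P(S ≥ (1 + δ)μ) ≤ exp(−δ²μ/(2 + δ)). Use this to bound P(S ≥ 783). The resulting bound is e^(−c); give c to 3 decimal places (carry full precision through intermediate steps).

Write 783 = (1 + δ)μ, so δ = 783/595.134 − 1 = 0.3156701…
Then the exponent is δ²μ/(2 + δ) = (783 − μ)² / (μ·(2 + δ)) = 25.609726.

25.610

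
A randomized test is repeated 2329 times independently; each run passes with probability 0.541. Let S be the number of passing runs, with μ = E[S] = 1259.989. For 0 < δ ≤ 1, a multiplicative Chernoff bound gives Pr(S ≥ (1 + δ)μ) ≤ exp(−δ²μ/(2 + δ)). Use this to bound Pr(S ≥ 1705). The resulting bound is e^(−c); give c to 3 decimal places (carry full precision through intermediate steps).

Write 1705 = (1 + δ)μ, so δ = 1705/1259.989 − 1 = 0.3531864…
Then the exponent is δ²μ/(2 + δ) = (1705 − μ)² / (μ·(2 + δ)) = 66.791071.

66.791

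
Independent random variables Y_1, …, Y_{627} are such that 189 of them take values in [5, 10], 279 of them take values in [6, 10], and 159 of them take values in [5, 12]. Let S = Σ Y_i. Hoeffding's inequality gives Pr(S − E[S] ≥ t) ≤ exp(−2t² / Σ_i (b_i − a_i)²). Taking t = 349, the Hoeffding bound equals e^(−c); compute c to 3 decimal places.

Σ(b_i − a_i)² = 189·5² + 279·4² + 159·7² = 16980.
c = 2t² / 16980 = 2·349² / 16980 = 14.3464.

14.346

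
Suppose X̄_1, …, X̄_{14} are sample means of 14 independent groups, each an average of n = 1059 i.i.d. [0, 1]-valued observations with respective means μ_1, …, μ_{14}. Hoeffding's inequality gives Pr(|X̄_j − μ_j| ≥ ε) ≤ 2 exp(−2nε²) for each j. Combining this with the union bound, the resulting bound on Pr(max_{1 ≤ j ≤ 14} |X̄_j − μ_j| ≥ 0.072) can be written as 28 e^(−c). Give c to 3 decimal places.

10.980

Union bound over the 14 events: Pr(max_{1 ≤ j ≤ 14} |X̄_j − μ_j| ≥ 0.072) ≤ 14·2·exp(−2nε²) = 28 exp(−2·1059·0.072²).
So c = 2·1059·0.072² = 10.9797.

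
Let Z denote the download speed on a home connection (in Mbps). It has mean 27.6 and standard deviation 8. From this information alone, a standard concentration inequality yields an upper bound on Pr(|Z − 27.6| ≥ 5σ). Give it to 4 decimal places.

0.0400

Mean and variance are known, so Chebyshev's inequality applies.
Chebyshev: Pr(|Z − μ| ≥ t) ≤ Var(Z)/t².
Var(Z) = σ² = 8² = 64.
t = 5·8 = 40.
Bound = 64 / 1600 = 0.0400.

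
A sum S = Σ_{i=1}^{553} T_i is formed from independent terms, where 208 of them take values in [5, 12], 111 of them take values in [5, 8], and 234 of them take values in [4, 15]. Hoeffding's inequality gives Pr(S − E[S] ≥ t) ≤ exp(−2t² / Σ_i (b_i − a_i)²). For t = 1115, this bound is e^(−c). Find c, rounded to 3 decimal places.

Σ(b_i − a_i)² = 208·7² + 111·3² + 234·11² = 39505.
c = 2t² / 39505 = 2·1115² / 39505 = 62.9401.

62.940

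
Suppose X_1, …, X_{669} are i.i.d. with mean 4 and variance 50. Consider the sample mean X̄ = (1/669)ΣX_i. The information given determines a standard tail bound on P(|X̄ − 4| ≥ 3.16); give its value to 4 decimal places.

0.0075

With mean and variance of each term known, Chebyshev's inequality bounds the deviation of the sum (or sample mean).
Var(X̄) = Var(X_i)/n = 50/669 = 0.074738.
Chebyshev: P(|X̄ − 4| ≥ 3.16) ≤ Var(X̄)/(3.16)² = 50/(669·3.16²) = 0.0075.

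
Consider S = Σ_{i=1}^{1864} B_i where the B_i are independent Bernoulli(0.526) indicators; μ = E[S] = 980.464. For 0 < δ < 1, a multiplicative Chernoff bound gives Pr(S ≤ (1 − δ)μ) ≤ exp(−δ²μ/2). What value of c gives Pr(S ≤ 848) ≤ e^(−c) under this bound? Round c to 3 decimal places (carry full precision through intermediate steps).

8.948

Write 848 = (1 − δ)μ, so δ = 1 − 848/980.464 = 0.1351034…
Then the exponent is δ²μ/2 = (μ − 848)²/(2μ) = 8.948167.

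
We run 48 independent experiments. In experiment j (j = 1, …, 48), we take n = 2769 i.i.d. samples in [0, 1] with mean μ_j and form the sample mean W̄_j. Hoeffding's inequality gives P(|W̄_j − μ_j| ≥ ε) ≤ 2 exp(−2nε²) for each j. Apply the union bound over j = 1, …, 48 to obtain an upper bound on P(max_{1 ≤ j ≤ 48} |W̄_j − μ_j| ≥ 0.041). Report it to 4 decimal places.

0.0087

Per-experiment Hoeffding bound: 2·exp(−2·2769·0.041²) = 2·exp(−9.30938) = 0.00018114.
Union bound over 48 events: 48·0.00018114 = 0.00869.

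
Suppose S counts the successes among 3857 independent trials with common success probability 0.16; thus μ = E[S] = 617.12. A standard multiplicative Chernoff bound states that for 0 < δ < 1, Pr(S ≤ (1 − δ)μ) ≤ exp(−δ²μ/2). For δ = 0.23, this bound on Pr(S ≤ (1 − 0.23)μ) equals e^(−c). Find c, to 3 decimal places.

16.323

c = δ²μ/2 = 0.23²·617.12/2 = 16.3228.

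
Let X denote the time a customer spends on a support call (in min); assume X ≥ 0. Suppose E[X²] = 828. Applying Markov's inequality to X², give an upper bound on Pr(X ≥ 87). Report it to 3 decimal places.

Since X ≥ 0, the event {X ≥ 87} is the same as {X² ≥ 7569}.
Markov's inequality applied to X² gives Pr(X² ≥ 7569) ≤ E[X²]/7569 = 828/7569 = 0.1094.

0.109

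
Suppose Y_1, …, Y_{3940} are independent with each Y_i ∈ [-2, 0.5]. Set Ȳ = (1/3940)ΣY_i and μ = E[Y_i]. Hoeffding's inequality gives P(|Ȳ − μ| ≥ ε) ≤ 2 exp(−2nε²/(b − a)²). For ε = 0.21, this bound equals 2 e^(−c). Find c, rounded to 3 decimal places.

c = 2nε²/(b − a)² = 2·3940·0.21² / 2.5² = 55.6013.

55.601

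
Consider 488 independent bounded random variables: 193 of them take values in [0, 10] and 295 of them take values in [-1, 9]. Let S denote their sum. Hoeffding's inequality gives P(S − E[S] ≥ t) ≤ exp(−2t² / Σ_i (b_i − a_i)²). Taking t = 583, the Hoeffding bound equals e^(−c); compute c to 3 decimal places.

13.930

Σ(b_i − a_i)² = 193·10² + 295·10² = 48800.
c = 2t² / 48800 = 2·583² / 48800 = 13.9299.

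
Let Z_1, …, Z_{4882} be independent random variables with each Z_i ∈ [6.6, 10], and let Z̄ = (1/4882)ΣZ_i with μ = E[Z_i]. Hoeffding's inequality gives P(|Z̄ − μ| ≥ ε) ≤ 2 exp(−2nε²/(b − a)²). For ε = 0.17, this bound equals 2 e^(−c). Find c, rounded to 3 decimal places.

24.410

c = 2nε²/(b − a)² = 2·4882·0.17² / 3.4² = 24.4100.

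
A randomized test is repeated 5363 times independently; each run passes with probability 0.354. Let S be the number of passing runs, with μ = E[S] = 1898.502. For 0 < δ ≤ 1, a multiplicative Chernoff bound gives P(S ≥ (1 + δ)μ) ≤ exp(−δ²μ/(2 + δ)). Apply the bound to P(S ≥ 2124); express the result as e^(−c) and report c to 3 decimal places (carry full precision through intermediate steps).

12.641

Write 2124 = (1 + δ)μ, so δ = 2124/1898.502 − 1 = 0.1187768…
Then the exponent is δ²μ/(2 + δ) = (2124 − μ)² / (μ·(2 + δ)) = 12.641224.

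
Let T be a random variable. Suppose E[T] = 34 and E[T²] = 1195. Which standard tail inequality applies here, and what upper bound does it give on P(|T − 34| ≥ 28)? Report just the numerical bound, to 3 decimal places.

0.050

The first two moments determine the variance, so Chebyshev's inequality is the sharpest standard bound available.
Var(T) = E[T²] − (E[T])² = 1195 − 1156 = 39.
Chebyshev's inequality: P(|T − μ| ≥ t) ≤ Var(T)/t² = 39/784 = 0.0497.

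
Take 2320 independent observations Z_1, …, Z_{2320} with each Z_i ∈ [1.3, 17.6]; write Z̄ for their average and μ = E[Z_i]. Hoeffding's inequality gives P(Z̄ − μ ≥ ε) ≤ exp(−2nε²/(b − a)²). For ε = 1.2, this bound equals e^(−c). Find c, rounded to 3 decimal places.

c = 2nε²/(b − a)² = 2·2320·1.2² / 16.3² = 25.1481.

25.148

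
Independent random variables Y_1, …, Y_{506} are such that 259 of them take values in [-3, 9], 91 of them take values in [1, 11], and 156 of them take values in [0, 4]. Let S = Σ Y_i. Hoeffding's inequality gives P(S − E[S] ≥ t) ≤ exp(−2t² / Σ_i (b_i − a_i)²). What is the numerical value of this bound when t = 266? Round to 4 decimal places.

Σ(b_i − a_i)² = 259·12² + 91·10² + 156·4² = 48892.
Exponent = 2·266² / 48892 = 2.89438.
Bound = exp(−2.89438) = 0.05533.

0.0553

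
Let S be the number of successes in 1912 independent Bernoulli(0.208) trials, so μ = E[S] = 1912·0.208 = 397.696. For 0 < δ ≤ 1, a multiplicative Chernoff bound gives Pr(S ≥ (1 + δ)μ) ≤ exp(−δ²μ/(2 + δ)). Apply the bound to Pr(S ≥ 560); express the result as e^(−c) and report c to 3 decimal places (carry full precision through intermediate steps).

Write 560 = (1 + δ)μ, so δ = 560/397.696 − 1 = 0.4081107…
Then the exponent is δ²μ/(2 + δ) = (560 − μ)² / (μ·(2 + δ)) = 27.506211.

27.506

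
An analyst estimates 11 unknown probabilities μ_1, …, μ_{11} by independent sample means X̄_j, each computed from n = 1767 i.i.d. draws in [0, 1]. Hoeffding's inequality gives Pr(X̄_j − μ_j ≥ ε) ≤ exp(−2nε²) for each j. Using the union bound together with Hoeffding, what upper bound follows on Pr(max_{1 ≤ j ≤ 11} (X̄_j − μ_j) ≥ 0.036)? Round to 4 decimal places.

0.1128

Per-experiment Hoeffding bound: exp(−2·1767·0.036²) = exp(−4.58006) = 0.010254.
Union bound over 11 events: 11·0.010254 = 0.11280.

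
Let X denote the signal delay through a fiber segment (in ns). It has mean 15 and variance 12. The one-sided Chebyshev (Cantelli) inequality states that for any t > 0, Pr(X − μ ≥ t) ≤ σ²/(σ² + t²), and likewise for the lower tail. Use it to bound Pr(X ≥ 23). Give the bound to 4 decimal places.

Here σ² = 12 and t = 8, so σ² + t² = 76.
Cantelli's bound: 12/76 = 0.1579.

0.1579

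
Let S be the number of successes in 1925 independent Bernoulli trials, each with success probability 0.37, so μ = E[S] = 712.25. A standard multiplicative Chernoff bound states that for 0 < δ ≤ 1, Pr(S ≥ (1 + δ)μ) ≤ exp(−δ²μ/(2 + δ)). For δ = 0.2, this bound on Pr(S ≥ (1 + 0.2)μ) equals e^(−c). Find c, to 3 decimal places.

c = δ²μ/(2 + δ) = 0.2²·712.25/(2 + 0.2) = 12.9500.

12.950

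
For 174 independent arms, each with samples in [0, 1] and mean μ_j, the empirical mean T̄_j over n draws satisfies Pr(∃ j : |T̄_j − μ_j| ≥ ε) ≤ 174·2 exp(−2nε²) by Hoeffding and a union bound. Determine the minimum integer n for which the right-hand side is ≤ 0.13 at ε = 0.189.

Need 2·174·exp(−2nε²) ≤ 0.13, i.e. exp(−2nε²) ≤ 0.13/348.
So 2nε² ≥ ln(348/0.13) = 7.892423.
Hence n ≥ 7.892423/(2·0.189²) = 110.473.
The smallest integer n is 111.

111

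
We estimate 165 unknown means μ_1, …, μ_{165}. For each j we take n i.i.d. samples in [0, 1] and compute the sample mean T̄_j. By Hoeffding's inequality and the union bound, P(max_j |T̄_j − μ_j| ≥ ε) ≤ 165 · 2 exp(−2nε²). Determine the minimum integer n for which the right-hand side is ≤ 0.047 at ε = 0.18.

Need 2·165·exp(−2nε²) ≤ 0.047, i.e. exp(−2nε²) ≤ 0.047/330.
So 2nε² ≥ ln(330/0.047) = 8.856700.
Hence n ≥ 8.856700/(2·0.18²) = 136.677.
The smallest integer n is 137.

137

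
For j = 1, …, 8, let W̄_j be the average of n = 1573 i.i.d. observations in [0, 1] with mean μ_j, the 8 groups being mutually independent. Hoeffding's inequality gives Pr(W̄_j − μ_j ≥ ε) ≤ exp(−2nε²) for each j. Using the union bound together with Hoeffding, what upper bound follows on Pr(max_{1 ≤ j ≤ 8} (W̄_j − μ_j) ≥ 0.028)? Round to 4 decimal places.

0.6791

Per-experiment Hoeffding bound: exp(−2·1573·0.028²) = exp(−2.46646) = 0.084884.
Union bound over 8 events: 8·0.084884 = 0.67908.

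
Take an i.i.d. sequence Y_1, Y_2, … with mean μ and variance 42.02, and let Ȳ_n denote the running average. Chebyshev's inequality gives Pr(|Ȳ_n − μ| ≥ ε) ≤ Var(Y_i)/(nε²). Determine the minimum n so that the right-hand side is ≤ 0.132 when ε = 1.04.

295

Require 42.02/(n·1.04²) ≤ 0.132, i.e. n ≥ 42.02/(0.132·1.04²) = 294.317.
The smallest integer n is 295.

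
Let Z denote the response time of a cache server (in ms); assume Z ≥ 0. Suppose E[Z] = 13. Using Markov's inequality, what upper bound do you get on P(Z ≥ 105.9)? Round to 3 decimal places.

Markov's inequality: for a non-negative random variable, P(Z ≥ a) ≤ E[Z]/a.
Here E[Z] = 13 and a = 105.9, so the bound is 13/105.9 = 0.1228.

0.123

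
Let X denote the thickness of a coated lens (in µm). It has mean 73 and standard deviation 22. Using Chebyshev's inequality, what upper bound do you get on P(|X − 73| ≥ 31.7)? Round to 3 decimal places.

0.482

Chebyshev: P(|X − μ| ≥ t) ≤ Var(X)/t².
Var(X) = σ² = 22² = 484.
Bound = 484 / 1004.89 = 0.4816.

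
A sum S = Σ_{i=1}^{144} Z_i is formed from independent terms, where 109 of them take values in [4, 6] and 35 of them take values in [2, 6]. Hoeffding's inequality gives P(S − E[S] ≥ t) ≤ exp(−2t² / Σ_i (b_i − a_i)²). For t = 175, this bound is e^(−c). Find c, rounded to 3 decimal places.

61.496

Σ(b_i − a_i)² = 109·2² + 35·4² = 996.
c = 2t² / 996 = 2·175² / 996 = 61.4960.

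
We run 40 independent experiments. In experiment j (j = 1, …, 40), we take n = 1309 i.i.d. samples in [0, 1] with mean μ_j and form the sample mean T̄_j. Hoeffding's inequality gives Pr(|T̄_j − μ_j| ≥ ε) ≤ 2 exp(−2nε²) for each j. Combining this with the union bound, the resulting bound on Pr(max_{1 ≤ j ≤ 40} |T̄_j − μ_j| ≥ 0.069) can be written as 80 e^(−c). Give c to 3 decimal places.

12.464

Union bound over the 40 events: Pr(max_{1 ≤ j ≤ 40} |T̄_j − μ_j| ≥ 0.069) ≤ 40·2·exp(−2nε²) = 80 exp(−2·1309·0.069²).
So c = 2·1309·0.069² = 12.4643.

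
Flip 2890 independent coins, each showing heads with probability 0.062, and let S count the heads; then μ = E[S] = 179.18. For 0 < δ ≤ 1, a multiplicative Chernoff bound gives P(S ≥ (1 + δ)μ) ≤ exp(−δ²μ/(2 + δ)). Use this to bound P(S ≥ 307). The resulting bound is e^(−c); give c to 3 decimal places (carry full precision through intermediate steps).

33.605

Write 307 = (1 + δ)μ, so δ = 307/179.18 − 1 = 0.7133609…
Then the exponent is δ²μ/(2 + δ) = (307 − μ)² / (μ·(2 + δ)) = 33.604740.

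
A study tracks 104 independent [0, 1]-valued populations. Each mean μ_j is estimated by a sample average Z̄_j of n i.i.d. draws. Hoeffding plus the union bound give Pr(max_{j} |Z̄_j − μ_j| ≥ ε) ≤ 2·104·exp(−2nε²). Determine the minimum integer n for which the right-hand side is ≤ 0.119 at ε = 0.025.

5973

Need 2·104·exp(−2nε²) ≤ 0.119, i.e. exp(−2nε²) ≤ 0.119/208.
So 2nε² ≥ ln(208/0.119) = 7.466170.
Hence n ≥ 7.466170/(2·0.025²) = 5972.936.
The smallest integer n is 5973.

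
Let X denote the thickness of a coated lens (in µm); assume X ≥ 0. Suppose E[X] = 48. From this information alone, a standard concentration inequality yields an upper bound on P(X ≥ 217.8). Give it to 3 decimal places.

Only the mean of a non-negative variable is known, so Markov's inequality is the applicable tail bound.
Markov's inequality: for a non-negative random variable, P(X ≥ a) ≤ E[X]/a.
Here E[X] = 48 and a = 217.8, so the bound is 48/217.8 = 0.2204.

0.220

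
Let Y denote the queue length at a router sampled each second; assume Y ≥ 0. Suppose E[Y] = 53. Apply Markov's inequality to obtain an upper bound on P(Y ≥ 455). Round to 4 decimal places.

Markov's inequality: for a non-negative random variable, P(Y ≥ a) ≤ E[Y]/a.
Here E[Y] = 53 and a = 455, so the bound is 53/455 = 0.1165.

0.1165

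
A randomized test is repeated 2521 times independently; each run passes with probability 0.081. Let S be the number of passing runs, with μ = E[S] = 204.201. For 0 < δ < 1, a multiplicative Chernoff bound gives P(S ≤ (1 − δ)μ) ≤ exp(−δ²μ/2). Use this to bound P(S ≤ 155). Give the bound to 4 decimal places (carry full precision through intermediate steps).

Write 155 = (1 − δ)μ, so δ = 1 − 155/204.201 = 0.240944…
Then the exponent is δ²μ/2 = (μ − 155)²/(2μ) = 5.927342.
Bound = exp(−5.927342) = 0.00267.

0.0027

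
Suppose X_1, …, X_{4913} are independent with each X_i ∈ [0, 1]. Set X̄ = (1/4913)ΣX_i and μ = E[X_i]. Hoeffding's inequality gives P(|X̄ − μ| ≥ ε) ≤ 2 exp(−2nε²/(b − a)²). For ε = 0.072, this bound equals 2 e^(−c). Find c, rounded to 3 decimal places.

50.938

c = 2nε²/(b − a)² = 2·4913·0.072² / 1² = 50.9380.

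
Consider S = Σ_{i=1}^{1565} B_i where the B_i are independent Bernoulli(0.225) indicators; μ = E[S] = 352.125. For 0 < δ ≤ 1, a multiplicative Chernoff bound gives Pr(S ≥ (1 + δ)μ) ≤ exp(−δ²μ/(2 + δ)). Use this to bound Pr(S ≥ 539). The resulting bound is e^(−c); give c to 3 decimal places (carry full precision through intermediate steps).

Write 539 = (1 + δ)μ, so δ = 539/352.125 − 1 = 0.5307064…
Then the exponent is δ²μ/(2 + δ) = (539 − μ)² / (μ·(2 + δ)) = 39.188964.

39.189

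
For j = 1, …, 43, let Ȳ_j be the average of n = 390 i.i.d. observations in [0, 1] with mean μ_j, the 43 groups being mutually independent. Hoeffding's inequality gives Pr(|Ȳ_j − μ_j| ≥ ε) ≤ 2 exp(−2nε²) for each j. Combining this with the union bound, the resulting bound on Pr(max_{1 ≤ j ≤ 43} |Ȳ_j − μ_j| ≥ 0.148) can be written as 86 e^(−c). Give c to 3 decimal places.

Union bound over the 43 events: Pr(max_{1 ≤ j ≤ 43} |Ȳ_j − μ_j| ≥ 0.148) ≤ 43·2·exp(−2nε²) = 86 exp(−2·390·0.148²).
So c = 2·390·0.148² = 17.0851.

17.085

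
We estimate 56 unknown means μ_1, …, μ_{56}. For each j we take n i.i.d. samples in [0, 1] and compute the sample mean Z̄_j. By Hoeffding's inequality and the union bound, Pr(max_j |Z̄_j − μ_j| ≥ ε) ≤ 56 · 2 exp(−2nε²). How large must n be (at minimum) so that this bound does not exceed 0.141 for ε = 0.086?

Need 2·56·exp(−2nε²) ≤ 0.141, i.e. exp(−2nε²) ≤ 0.141/112.
So 2nε² ≥ ln(112/0.141) = 6.677494.
Hence n ≥ 6.677494/(2·0.086²) = 451.426.
The smallest integer n is 452.

452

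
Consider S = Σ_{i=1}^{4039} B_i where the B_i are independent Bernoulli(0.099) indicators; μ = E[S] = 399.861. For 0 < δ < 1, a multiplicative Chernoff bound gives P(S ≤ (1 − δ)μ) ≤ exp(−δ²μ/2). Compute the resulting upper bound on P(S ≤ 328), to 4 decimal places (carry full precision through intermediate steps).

0.0016

Write 328 = (1 − δ)μ, so δ = 1 − 328/399.861 = 0.179715…
Then the exponent is δ²μ/2 = (μ − 328)²/(2μ) = 6.457248.
Bound = exp(−6.457248) = 0.00157.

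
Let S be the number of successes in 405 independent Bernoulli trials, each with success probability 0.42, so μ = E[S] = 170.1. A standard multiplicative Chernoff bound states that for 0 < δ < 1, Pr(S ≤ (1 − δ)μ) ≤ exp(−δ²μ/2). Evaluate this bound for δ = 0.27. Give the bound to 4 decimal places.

Exponent = δ²μ/2 = 0.27²·170.1/2 = 6.2001.
Bound = exp(−6.2001) = 0.00203.

0.0020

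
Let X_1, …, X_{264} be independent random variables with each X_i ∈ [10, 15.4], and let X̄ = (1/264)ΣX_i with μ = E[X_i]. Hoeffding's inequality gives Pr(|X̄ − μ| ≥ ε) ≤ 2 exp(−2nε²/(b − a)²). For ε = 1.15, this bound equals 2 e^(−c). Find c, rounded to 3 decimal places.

c = 2nε²/(b − a)² = 2·264·1.15² / 5.4² = 23.9465.

23.947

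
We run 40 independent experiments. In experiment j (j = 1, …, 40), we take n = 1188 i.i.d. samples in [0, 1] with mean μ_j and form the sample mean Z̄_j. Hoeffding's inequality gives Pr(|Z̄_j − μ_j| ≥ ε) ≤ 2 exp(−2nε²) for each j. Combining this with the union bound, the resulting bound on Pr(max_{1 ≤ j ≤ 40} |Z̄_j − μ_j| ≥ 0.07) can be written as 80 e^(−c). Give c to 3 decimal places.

11.642

Union bound over the 40 events: Pr(max_{1 ≤ j ≤ 40} |Z̄_j − μ_j| ≥ 0.07) ≤ 40·2·exp(−2nε²) = 80 exp(−2·1188·0.07²).
So c = 2·1188·0.07² = 11.6424.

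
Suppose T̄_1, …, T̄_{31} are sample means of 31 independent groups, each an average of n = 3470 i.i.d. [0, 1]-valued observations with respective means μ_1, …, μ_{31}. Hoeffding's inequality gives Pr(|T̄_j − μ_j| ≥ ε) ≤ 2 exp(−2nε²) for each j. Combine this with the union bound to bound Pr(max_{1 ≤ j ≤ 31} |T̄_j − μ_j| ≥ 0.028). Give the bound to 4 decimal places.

Per-experiment Hoeffding bound: 2·exp(−2·3470·0.028²) = 2·exp(−5.44096) = 0.0086706.
Union bound over 31 events: 31·0.0086706 = 0.26879.

0.2688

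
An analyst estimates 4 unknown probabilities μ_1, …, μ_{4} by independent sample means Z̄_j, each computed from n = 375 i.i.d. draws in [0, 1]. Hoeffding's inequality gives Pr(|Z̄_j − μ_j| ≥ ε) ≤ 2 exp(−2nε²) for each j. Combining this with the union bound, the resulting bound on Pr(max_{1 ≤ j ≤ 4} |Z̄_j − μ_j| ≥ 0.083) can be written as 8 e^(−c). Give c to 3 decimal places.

Union bound over the 4 events: Pr(max_{1 ≤ j ≤ 4} |Z̄_j − μ_j| ≥ 0.083) ≤ 4·2·exp(−2nε²) = 8 exp(−2·375·0.083²).
So c = 2·375·0.083² = 5.1668.

5.167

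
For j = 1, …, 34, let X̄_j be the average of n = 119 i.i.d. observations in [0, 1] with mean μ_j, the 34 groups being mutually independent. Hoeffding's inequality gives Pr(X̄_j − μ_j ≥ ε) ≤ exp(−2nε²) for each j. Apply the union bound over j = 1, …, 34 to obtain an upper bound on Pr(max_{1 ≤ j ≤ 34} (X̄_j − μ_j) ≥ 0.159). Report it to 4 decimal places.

Per-experiment Hoeffding bound: exp(−2·119·0.159²) = exp(−6.01688) = 0.0024373.
Union bound over 34 events: 34·0.0024373 = 0.08287.

0.0829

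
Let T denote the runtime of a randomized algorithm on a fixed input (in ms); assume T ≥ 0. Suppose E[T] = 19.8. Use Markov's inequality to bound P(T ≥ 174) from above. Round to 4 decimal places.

0.1138

Markov's inequality: for a non-negative random variable, P(T ≥ a) ≤ E[T]/a.
Here E[T] = 19.8 and a = 174, so the bound is 19.8/174 = 0.1138.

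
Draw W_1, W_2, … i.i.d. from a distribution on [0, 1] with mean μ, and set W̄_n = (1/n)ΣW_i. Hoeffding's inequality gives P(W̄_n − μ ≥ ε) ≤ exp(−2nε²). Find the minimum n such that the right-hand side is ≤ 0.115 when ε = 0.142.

54

Require exp(−2nε²) ≤ 0.115, i.e. 2nε² ≥ ln(1/0.115) = 2.162823.
So n ≥ 2.162823 / (2·0.142²) = 53.631.
The smallest integer n is 54.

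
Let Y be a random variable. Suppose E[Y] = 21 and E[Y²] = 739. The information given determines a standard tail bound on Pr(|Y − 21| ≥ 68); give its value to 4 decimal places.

0.0644

The first two moments determine the variance, so Chebyshev's inequality is the sharpest standard bound available.
Var(Y) = E[Y²] − (E[Y])² = 739 − 441 = 298.
Chebyshev's inequality: Pr(|Y − μ| ≥ t) ≤ Var(Y)/t² = 298/4624 = 0.0644.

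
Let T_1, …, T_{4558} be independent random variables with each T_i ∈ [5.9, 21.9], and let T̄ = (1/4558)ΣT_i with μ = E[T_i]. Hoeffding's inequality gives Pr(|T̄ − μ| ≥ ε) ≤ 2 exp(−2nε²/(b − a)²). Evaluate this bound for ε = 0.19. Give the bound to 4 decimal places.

Exponent: 2nε²/(b − a)² = 2·4558·0.19² / 16² = 1.28550.
Bound = 2·exp(−1.28550) = 0.55303.

0.5530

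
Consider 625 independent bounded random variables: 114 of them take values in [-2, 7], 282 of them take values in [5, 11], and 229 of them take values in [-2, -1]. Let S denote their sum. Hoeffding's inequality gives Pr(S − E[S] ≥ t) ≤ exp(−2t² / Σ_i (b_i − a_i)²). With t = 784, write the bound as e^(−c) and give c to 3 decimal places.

62.672

Σ(b_i − a_i)² = 114·9² + 282·6² + 229·1² = 19615.
c = 2t² / 19615 = 2·784² / 19615 = 62.6720.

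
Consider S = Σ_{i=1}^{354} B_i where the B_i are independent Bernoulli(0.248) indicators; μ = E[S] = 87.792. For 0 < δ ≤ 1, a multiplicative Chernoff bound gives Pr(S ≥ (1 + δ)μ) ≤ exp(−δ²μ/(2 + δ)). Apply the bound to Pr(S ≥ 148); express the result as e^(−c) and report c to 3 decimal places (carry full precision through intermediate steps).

Write 148 = (1 + δ)μ, so δ = 148/87.792 − 1 = 0.6858028…
Then the exponent is δ²μ/(2 + δ) = (148 − μ)² / (μ·(2 + δ)) = 15.373733.

15.374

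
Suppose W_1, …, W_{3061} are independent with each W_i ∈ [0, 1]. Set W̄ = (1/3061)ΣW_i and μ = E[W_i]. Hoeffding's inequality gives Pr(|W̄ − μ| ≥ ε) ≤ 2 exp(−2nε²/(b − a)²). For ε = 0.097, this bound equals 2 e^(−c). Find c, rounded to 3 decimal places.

c = 2nε²/(b − a)² = 2·3061·0.097² / 1² = 57.6019.

57.602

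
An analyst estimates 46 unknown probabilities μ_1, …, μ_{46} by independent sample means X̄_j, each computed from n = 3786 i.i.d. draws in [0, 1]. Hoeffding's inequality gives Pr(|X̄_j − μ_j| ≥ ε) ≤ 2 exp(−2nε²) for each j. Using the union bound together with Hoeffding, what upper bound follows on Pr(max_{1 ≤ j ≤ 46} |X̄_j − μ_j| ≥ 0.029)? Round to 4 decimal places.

0.1578

Per-experiment Hoeffding bound: 2·exp(−2·3786·0.029²) = 2·exp(−6.36805) = 0.003431.
Union bound over 46 events: 46·0.003431 = 0.15783.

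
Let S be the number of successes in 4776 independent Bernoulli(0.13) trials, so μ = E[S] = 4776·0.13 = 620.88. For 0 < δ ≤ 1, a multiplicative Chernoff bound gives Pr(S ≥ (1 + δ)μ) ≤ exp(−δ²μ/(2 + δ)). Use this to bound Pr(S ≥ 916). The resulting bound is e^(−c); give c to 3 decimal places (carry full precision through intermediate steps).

56.671

Write 916 = (1 + δ)μ, so δ = 916/620.88 − 1 = 0.4753253…
Then the exponent is δ²μ/(2 + δ) = (916 − μ)² / (μ·(2 + δ)) = 56.670537.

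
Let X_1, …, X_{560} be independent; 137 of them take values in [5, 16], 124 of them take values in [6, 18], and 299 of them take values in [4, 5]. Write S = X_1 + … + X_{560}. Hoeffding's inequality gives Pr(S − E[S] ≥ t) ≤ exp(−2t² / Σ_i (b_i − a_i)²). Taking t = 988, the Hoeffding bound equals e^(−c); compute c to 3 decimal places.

Σ(b_i − a_i)² = 137·11² + 124·12² + 299·1² = 34732.
c = 2t² / 34732 = 2·988² / 34732 = 56.2101.

56.210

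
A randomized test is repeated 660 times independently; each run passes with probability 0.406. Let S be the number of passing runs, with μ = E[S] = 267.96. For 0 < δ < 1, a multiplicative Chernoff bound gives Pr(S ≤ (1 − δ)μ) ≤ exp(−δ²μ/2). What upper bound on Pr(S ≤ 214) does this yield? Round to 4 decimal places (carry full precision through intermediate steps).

0.0044

Write 214 = (1 − δ)μ, so δ = 1 − 214/267.96 = 0.2013733…
Then the exponent is δ²μ/2 = (μ − 214)²/(2μ) = 5.433053.
Bound = exp(−5.433053) = 0.00437.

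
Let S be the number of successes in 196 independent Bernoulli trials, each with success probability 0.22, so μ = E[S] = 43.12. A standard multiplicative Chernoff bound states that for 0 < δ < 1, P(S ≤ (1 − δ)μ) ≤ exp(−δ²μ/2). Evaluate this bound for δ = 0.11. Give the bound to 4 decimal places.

0.7704

Exponent = δ²μ/2 = 0.11²·43.12/2 = 0.2609.
Bound = exp(−0.2609) = 0.77038.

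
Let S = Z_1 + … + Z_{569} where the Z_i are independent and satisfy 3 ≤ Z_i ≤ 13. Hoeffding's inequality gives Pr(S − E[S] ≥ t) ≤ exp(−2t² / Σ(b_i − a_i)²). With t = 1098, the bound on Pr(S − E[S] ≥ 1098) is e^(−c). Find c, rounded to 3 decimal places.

Σ(b_i − a_i)² = 569·(10)² = 56900.
c = 2t²/56900 = 2·1098²/56900 = 42.3762.

42.376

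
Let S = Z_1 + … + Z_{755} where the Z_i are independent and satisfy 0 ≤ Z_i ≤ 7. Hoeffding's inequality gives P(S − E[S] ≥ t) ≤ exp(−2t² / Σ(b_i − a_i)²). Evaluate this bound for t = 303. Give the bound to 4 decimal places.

Σ(b_i − a_i)² = 755·(7)² = 36995.
Exponent = 2·303²/36995 = 4.9633.
Bound = exp(−4.9633) = 0.00699.

0.0070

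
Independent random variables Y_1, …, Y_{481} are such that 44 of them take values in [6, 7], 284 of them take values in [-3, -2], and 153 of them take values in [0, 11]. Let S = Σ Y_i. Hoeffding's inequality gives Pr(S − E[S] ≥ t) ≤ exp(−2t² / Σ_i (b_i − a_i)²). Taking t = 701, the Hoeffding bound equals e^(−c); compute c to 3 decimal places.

52.163

Σ(b_i − a_i)² = 44·1² + 284·1² + 153·11² = 18841.
c = 2t² / 18841 = 2·701² / 18841 = 52.1629.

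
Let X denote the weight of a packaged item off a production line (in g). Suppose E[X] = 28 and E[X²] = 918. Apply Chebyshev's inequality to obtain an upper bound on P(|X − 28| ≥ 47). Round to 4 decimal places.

0.0607

Var(X) = E[X²] − (E[X])² = 918 − 784 = 134.
Chebyshev's inequality: P(|X − μ| ≥ t) ≤ Var(X)/t² = 134/2209 = 0.0607.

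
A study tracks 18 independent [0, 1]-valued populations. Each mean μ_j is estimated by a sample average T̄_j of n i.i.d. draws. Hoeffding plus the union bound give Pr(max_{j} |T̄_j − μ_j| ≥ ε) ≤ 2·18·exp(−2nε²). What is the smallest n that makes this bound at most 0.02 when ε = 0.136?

Need 2·18·exp(−2nε²) ≤ 0.02, i.e. exp(−2nε²) ≤ 0.02/36.
So 2nε² ≥ ln(36/0.02) = 7.495542.
Hence n ≥ 7.495542/(2·0.136²) = 202.626.
The smallest integer n is 203.

203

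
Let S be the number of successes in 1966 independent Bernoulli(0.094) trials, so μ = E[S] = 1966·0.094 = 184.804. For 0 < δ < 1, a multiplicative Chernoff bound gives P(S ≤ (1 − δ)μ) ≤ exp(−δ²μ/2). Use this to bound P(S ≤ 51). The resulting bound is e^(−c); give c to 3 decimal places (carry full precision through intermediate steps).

Write 51 = (1 − δ)μ, so δ = 1 − 51/184.804 = 0.7240319…
Then the exponent is δ²μ/2 = (μ − 51)²/(2μ) = 48.439185.

48.439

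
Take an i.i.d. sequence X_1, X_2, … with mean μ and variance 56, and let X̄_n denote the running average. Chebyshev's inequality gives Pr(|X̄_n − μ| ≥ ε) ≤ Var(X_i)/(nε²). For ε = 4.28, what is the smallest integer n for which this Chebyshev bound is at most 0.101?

Require 56/(n·4.28²) ≤ 0.101, i.e. n ≥ 56/(0.101·4.28²) = 30.268.
The smallest integer n is 31.

31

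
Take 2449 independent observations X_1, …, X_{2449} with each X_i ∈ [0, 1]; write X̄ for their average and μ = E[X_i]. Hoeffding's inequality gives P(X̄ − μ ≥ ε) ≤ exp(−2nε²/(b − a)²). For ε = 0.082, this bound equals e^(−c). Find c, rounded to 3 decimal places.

32.934

c = 2nε²/(b − a)² = 2·2449·0.082² / 1² = 32.9342.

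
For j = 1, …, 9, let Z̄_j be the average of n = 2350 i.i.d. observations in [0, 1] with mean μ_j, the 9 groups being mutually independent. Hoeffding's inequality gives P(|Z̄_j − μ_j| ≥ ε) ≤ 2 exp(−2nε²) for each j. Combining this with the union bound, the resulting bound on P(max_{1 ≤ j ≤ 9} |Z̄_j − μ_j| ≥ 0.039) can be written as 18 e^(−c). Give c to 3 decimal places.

Union bound over the 9 events: P(max_{1 ≤ j ≤ 9} |Z̄_j − μ_j| ≥ 0.039) ≤ 9·2·exp(−2nε²) = 18 exp(−2·2350·0.039²).
So c = 2·2350·0.039² = 7.1487.

7.149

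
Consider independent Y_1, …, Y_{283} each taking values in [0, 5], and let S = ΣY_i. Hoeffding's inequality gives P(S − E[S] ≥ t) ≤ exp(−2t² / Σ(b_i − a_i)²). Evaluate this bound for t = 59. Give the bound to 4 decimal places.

0.3738

Σ(b_i − a_i)² = 283·(5)² = 7075.
Exponent = 2·59²/7075 = 0.9840.
Bound = exp(−0.9840) = 0.37380.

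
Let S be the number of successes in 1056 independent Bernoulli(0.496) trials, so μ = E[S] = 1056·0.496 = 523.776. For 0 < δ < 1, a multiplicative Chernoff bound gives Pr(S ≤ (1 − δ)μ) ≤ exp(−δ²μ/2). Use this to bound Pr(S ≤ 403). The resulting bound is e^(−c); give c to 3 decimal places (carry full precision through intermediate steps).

13.925

Write 403 = (1 − δ)μ, so δ = 1 − 403/523.776 = 0.2305871…
Then the exponent is δ²μ/2 = (μ − 403)²/(2μ) = 13.924695.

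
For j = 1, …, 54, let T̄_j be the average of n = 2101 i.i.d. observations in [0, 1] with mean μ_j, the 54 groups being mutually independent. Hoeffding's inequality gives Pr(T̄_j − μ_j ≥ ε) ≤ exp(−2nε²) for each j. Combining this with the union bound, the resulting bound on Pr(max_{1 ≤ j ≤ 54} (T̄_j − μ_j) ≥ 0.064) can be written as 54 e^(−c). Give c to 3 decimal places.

17.211

Union bound over the 54 events: Pr(max_{1 ≤ j ≤ 54} (T̄_j − μ_j) ≥ 0.064) ≤ 54·exp(−2nε²) = 54 exp(−2·2101·0.064²).
So c = 2·2101·0.064² = 17.2114.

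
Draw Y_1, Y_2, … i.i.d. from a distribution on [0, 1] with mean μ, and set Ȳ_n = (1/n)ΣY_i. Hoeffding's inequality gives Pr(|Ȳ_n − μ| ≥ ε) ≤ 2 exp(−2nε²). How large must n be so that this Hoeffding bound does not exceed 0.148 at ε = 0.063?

329

Require 2·exp(−2nε²) ≤ 0.148, i.e. 2nε² ≥ ln(2/0.148) = 2.603690.
So n ≥ 2.603690 / (2·0.063²) = 328.003.
The smallest integer n is 329.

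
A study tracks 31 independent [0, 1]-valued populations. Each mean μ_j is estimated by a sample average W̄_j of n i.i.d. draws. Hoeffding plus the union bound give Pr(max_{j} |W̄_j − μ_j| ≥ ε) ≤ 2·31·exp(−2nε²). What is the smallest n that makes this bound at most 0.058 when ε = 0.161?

Need 2·31·exp(−2nε²) ≤ 0.058, i.e. exp(−2nε²) ≤ 0.058/62.
So 2nε² ≥ ln(62/0.058) = 6.974447.
Hence n ≥ 6.974447/(2·0.161²) = 134.533.
The smallest integer n is 135.

135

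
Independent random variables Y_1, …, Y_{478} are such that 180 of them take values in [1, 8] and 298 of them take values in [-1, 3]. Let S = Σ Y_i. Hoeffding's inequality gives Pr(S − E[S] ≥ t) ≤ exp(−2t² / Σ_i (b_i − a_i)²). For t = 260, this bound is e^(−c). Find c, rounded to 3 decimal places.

9.950

Σ(b_i − a_i)² = 180·7² + 298·4² = 13588.
c = 2t² / 13588 = 2·260² / 13588 = 9.9500.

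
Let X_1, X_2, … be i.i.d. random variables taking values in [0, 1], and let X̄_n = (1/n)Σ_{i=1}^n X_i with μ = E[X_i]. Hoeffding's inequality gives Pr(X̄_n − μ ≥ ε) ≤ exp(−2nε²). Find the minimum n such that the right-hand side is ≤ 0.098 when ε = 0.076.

202

Require exp(−2nε²) ≤ 0.098, i.e. 2nε² ≥ ln(1/0.098) = 2.322788.
So n ≥ 2.322788 / (2·0.076²) = 201.072.
The smallest integer n is 202.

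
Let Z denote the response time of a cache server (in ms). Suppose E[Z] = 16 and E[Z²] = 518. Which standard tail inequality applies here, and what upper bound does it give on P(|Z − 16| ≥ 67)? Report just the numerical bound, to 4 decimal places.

0.0584

The first two moments determine the variance, so Chebyshev's inequality is the sharpest standard bound available.
Var(Z) = E[Z²] − (E[Z])² = 518 − 256 = 262.
Chebyshev's inequality: P(|Z − μ| ≥ t) ≤ Var(Z)/t² = 262/4489 = 0.0584.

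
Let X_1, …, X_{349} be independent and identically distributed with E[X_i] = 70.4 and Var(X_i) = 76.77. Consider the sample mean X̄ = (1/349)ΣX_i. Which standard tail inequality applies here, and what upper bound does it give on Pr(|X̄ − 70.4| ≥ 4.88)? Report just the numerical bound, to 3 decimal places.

With mean and variance of each term known, Chebyshev's inequality bounds the deviation of the sum (or sample mean).
Var(X̄) = Var(X_i)/n = 76.77/349 = 0.21997.
Chebyshev: Pr(|X̄ − 70.4| ≥ 4.88) ≤ Var(X̄)/(4.88)² = 76.77/(349·4.88²) = 0.0092.

0.009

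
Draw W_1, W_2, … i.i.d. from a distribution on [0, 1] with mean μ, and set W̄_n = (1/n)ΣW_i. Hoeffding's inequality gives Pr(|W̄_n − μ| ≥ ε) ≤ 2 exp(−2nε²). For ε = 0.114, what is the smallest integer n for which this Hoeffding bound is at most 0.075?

Require 2·exp(−2nε²) ≤ 0.075, i.e. 2nε² ≥ ln(2/0.075) = 3.283414.
So n ≥ 3.283414 / (2·0.114²) = 126.324.
The smallest integer n is 127.

127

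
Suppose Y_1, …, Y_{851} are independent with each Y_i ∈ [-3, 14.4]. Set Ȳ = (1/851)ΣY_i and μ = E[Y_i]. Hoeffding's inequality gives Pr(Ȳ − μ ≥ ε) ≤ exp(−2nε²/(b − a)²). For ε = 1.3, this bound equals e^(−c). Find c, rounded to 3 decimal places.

c = 2nε²/(b − a)² = 2·851·1.3² / 17.4² = 9.5005.

9.501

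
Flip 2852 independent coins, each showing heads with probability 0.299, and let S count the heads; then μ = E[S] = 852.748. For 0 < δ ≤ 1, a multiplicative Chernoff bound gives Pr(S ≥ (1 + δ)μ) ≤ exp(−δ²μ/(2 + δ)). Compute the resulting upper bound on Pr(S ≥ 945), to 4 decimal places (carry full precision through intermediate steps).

Write 945 = (1 + δ)μ, so δ = 945/852.748 − 1 = 0.108182…
Then the exponent is δ²μ/(2 + δ) = (945 − μ)² / (μ·(2 + δ)) = 4.733940.
Bound = exp(−4.733940) = 0.00879.

0.0088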